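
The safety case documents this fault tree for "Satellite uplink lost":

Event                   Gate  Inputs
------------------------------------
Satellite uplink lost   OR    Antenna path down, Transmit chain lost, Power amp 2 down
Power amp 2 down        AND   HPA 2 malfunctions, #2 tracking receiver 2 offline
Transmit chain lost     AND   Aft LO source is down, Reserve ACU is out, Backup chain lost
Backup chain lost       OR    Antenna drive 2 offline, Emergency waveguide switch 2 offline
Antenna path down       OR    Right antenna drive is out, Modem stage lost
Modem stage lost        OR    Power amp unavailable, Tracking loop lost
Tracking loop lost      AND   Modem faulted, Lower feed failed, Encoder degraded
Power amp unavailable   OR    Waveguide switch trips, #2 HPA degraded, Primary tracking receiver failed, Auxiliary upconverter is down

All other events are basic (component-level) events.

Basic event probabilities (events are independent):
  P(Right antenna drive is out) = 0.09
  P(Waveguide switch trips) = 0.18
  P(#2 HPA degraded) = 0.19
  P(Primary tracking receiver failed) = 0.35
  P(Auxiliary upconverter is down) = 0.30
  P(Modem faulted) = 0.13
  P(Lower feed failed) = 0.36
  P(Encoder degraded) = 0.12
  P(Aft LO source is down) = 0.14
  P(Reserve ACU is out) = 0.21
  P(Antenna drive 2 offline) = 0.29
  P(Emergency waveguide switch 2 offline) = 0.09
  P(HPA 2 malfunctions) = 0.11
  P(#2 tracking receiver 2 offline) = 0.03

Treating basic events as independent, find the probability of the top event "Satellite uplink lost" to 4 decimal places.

P(Power amp unavailable) [OR] = 1 − (1−0.18) × (1−0.19) × (1−0.35) × (1−0.30) = 0.697789
P(Tracking loop lost) [AND] = 0.13 × 0.36 × 0.12 = 0.005616
P(Modem stage lost) [OR] = 1 − (1−0.697789) × (1−0.005616) = 0.699486
P(Antenna path down) [OR] = 1 − (1−0.09) × (1−0.699486) = 0.726532
P(Backup chain lost) [OR] = 1 − (1−0.29) × (1−0.09) = 0.353900
P(Transmit chain lost) [AND] = 0.14 × 0.21 × 0.353900 = 0.010405
P(Power amp 2 down) [AND] = 0.11 × 0.03 = 0.003300
P(Satellite uplink lost) [OR] = 1 − (1−0.726532) × (1−0.010405) × (1−0.003300) = 0.730270
Rounded to 4 decimal places: P(Satellite uplink lost) ≈ 0.7303.

0.7303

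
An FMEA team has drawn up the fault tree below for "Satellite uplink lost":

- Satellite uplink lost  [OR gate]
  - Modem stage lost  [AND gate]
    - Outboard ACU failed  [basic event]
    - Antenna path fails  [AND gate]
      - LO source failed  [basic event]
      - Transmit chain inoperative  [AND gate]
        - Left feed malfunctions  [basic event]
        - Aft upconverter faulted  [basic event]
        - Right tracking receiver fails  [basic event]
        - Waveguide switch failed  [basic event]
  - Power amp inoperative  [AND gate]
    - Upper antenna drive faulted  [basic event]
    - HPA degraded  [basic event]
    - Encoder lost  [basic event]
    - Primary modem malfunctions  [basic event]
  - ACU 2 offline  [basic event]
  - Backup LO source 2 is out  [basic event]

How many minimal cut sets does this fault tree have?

Transmit chain inoperative [AND]: one cut set from each child combined → 1 × 1 × 1 × 1 = 1 cut set(s).
Antenna path fails [AND]: one cut set from each child combined → 1 × 1 = 1 cut set(s).
Modem stage lost [AND]: one cut set from each child combined → 1 × 1 = 1 cut set(s).
Power amp inoperative [AND]: one cut set from each child combined → 1 × 1 × 1 × 1 = 1 cut set(s).
Satellite uplink lost [OR]: union of children's cut sets → 4 cut set(s).
Minimal cut sets: {Aft upconverter faulted, LO source failed, Left feed malfunctions, Outboard ACU failed, Right tracking receiver fails, Waveguide switch failed}; {Encoder lost, HPA degraded, Primary modem malfunctions, Upper antenna drive faulted}; {ACU 2 offline}; {Backup LO source 2 is out}.

4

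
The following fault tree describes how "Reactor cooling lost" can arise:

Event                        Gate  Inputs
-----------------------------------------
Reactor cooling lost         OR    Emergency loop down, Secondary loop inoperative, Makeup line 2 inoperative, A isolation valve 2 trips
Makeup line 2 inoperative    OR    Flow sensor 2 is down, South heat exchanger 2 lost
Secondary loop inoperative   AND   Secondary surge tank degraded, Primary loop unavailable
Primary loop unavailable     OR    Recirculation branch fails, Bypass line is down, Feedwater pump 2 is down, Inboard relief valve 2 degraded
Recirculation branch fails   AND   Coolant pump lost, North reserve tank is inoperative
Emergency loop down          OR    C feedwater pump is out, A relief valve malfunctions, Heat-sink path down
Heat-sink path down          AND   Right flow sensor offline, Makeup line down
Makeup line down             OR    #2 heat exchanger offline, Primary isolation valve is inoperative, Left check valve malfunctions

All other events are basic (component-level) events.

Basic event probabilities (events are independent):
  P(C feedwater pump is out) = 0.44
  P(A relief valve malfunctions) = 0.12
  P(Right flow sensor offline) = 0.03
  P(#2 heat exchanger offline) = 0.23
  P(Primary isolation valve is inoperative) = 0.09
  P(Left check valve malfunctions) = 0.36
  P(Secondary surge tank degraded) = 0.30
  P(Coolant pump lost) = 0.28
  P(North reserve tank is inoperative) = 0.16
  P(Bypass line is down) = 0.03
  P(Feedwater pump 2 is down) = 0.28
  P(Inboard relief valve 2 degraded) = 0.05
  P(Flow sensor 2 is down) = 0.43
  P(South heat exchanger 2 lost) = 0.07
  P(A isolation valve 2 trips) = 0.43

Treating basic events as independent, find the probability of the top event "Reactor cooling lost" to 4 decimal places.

P(Makeup line down) [OR] = 1 − (1−0.23) × (1−0.09) × (1−0.36) = 0.551552
P(Heat-sink path down) [AND] = 0.03 × 0.551552 = 0.016547
P(Emergency loop down) [OR] = 1 − (1−0.44) × (1−0.12) × (1−0.016547) = 0.515354
P(Recirculation branch fails) [AND] = 0.28 × 0.16 = 0.044800
P(Primary loop unavailable) [OR] = 1 − (1−0.044800) × (1−0.03) × (1−0.28) × (1−0.05) = 0.366244
P(Secondary loop inoperative) [AND] = 0.30 × 0.366244 = 0.109873
P(Makeup line 2 inoperative) [OR] = 1 − (1−0.43) × (1−0.07) = 0.469900
P(Reactor cooling lost) [OR] = 1 − (1−0.515354) × (1−0.109873) × (1−0.469900) × (1−0.43) = 0.869651
Rounded to 4 decimal places: P(Reactor cooling lost) ≈ 0.8697.

0.8697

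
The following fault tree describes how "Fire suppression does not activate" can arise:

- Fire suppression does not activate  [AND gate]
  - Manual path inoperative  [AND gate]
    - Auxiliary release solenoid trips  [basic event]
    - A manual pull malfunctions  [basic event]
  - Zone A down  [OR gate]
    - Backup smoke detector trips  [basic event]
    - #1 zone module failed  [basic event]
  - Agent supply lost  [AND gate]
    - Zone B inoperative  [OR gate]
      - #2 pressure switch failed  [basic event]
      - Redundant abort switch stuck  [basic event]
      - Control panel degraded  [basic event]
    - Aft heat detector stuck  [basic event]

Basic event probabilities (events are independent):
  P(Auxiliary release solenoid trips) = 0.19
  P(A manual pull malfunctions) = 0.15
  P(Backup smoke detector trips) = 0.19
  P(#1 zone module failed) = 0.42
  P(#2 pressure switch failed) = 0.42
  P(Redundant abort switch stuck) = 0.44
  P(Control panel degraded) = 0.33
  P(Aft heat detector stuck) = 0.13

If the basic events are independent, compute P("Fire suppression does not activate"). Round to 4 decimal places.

0.0015

P(Manual path inoperative) [AND] = 0.19 × 0.15 = 0.028500
P(Zone A down) [OR] = 1 − (1−0.19) × (1−0.42) = 0.530200
P(Zone B inoperative) [OR] = 1 − (1−0.42) × (1−0.44) × (1−0.33) = 0.782384
P(Agent supply lost) [AND] = 0.782384 × 0.13 = 0.101710
P(Fire suppression does not activate) [AND] = 0.028500 × 0.530200 × 0.101710 = 0.001537
Rounded to 4 decimal places: P(Fire suppression does not activate) ≈ 0.0015.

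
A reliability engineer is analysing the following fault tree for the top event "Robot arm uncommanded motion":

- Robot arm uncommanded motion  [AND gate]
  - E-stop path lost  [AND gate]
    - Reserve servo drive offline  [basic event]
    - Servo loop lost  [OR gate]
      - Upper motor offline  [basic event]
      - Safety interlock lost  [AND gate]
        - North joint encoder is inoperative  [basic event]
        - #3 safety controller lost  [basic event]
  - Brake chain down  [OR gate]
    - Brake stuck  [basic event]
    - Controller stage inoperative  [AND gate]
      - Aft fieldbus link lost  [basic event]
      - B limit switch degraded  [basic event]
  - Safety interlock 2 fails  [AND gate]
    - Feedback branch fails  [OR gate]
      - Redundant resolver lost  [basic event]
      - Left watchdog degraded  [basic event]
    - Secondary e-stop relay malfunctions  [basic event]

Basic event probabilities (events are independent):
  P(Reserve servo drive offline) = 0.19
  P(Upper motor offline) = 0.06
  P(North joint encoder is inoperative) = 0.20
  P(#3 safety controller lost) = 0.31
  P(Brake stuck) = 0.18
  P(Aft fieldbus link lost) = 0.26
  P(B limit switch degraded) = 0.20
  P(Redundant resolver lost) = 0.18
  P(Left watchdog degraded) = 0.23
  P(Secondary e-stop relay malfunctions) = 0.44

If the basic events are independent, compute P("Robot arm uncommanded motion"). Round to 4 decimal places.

0.0008

P(Safety interlock lost) [AND] = 0.20 × 0.31 = 0.062000
P(Servo loop lost) [OR] = 1 − (1−0.06) × (1−0.062000) = 0.118280
P(E-stop path lost) [AND] = 0.19 × 0.118280 = 0.022473
P(Controller stage inoperative) [AND] = 0.26 × 0.20 = 0.052000
P(Brake chain down) [OR] = 1 − (1−0.18) × (1−0.052000) = 0.222640
P(Feedback branch fails) [OR] = 1 − (1−0.18) × (1−0.23) = 0.368600
P(Safety interlock 2 fails) [AND] = 0.368600 × 0.44 = 0.162184
P(Robot arm uncommanded motion) [AND] = 0.022473 × 0.222640 × 0.162184 = 0.000811
Rounded to 4 decimal places: P(Robot arm uncommanded motion) ≈ 0.0008.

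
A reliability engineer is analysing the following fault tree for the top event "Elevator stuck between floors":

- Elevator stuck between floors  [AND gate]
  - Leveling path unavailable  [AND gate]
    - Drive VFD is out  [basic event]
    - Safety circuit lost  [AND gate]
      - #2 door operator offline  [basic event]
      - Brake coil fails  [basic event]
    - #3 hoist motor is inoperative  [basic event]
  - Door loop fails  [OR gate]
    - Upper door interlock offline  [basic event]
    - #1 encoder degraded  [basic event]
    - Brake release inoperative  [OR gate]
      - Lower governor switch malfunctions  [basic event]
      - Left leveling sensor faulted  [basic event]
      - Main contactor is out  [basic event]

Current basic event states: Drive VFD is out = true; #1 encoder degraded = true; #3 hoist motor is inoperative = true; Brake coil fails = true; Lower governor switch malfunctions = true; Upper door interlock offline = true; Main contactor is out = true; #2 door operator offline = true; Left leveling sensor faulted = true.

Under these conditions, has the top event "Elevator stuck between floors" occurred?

Safety circuit lost [AND]: #2 door operator offline=occurs, Brake coil fails=occurs → all inputs occur → occurs.
Leveling path unavailable [AND]: Drive VFD is out=occurs, Safety circuit lost=occurs, #3 hoist motor is inoperative=occurs → all inputs occur → occurs.
Brake release inoperative [OR]: Lower governor switch malfunctions=occurs, Left leveling sensor faulted=occurs, Main contactor is out=occurs → at least one input occurs → occurs.
Door loop fails [OR]: Upper door interlock offline=occurs, #1 encoder degraded=occurs, Brake release inoperative=occurs → at least one input occurs → occurs.
Elevator stuck between floors [AND]: Leveling path unavailable=occurs, Door loop fails=occurs → all inputs occur → occurs.

Yes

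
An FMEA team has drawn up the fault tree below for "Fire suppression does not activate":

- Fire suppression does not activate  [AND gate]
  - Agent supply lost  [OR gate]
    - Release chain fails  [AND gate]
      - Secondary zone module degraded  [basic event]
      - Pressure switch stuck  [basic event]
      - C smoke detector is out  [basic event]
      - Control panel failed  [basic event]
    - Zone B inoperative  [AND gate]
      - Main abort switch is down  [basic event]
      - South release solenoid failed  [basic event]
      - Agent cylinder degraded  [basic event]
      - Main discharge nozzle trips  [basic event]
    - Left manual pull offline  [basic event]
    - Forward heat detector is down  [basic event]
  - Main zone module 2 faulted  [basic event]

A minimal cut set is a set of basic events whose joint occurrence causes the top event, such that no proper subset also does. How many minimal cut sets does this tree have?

4

Release chain fails [AND]: one cut set from each child combined → 1 × 1 × 1 × 1 = 1 cut set(s).
Zone B inoperative [AND]: one cut set from each child combined → 1 × 1 × 1 × 1 = 1 cut set(s).
Agent supply lost [OR]: union of children's cut sets → 4 cut set(s).
Fire suppression does not activate [AND]: one cut set from each child combined → 4 × 1 = 4 cut set(s).
Minimal cut sets: {C smoke detector is out, Control panel failed, Main zone module 2 faulted, Pressure switch stuck, Secondary zone module degraded}; {Agent cylinder degraded, Main abort switch is down, Main discharge nozzle trips, Main zone module 2 faulted, South release solenoid failed}; {Left manual pull offline, Main zone module 2 faulted}; {Forward heat detector is down, Main zone module 2 faulted}.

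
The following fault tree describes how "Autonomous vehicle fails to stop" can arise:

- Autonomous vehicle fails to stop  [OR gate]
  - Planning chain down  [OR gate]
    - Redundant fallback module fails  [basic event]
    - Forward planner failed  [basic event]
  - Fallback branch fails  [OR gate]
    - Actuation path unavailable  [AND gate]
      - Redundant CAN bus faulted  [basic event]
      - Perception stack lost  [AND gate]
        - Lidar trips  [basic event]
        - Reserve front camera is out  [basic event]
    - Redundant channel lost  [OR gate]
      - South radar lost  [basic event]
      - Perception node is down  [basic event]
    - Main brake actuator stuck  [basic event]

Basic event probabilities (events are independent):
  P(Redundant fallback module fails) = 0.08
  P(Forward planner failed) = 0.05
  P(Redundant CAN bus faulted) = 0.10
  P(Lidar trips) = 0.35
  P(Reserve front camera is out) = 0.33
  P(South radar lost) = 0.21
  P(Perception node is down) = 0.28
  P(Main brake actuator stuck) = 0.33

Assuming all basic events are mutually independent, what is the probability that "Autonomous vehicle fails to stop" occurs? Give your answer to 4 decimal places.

P(Planning chain down) [OR] = 1 − (1−0.08) × (1−0.05) = 0.126000
P(Perception stack lost) [AND] = 0.35 × 0.33 = 0.115500
P(Actuation path unavailable) [AND] = 0.10 × 0.115500 = 0.011550
P(Redundant channel lost) [OR] = 1 − (1−0.21) × (1−0.28) = 0.431200
P(Fallback branch fails) [OR] = 1 − (1−0.011550) × (1−0.431200) × (1−0.33) = 0.623306
P(Autonomous vehicle fails to stop) [OR] = 1 − (1−0.126000) × (1−0.623306) = 0.670769
Rounded to 4 decimal places: P(Autonomous vehicle fails to stop) ≈ 0.6708.

0.6708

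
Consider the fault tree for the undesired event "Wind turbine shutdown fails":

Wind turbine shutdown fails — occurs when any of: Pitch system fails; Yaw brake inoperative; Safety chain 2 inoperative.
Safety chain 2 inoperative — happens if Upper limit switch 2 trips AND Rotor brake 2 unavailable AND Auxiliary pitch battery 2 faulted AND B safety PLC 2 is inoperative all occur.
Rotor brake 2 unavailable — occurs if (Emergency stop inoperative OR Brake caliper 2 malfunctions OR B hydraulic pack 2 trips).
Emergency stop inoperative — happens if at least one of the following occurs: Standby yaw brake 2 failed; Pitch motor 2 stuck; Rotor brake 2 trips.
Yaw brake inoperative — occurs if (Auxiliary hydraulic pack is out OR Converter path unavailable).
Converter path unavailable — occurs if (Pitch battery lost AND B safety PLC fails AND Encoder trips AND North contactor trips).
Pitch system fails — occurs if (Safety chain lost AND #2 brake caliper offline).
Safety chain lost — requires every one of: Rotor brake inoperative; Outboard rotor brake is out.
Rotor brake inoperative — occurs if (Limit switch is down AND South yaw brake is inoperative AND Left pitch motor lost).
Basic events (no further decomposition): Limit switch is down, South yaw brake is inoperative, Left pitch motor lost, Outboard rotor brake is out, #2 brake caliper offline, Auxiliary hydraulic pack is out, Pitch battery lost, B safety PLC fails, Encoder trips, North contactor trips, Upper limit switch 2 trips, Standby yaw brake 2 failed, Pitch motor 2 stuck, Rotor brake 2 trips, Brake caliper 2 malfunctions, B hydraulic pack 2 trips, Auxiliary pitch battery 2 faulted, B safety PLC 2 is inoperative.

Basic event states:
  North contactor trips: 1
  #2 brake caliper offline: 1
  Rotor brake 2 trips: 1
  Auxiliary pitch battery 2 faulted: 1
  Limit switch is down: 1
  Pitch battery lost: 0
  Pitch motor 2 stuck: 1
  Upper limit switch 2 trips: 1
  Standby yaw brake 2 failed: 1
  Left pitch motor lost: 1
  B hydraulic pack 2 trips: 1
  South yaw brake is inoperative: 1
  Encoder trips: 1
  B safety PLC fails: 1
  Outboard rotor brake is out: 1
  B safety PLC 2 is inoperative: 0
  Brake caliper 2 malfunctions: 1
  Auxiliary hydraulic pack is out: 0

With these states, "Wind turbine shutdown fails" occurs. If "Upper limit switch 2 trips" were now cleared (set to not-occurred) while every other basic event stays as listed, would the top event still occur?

Counterfactual: set "Upper limit switch 2 trips" to not occurred.
Rotor brake inoperative [AND]: Limit switch is down=occurs, South yaw brake is inoperative=occurs, Left pitch motor lost=occurs → all inputs occur → occurs.
Safety chain lost [AND]: Rotor brake inoperative=occurs, Outboard rotor brake is out=occurs → all inputs occur → occurs.
Pitch system fails [AND]: Safety chain lost=occurs, #2 brake caliper offline=occurs → all inputs occur → occurs.
Converter path unavailable [AND]: Pitch battery lost=not, B safety PLC fails=occurs, Encoder trips=occurs, North contactor trips=occurs → not all inputs occur → does not occur.
Yaw brake inoperative [OR]: Auxiliary hydraulic pack is out=not, Converter path unavailable=not → no input occurs → does not occur.
Emergency stop inoperative [OR]: Standby yaw brake 2 failed=occurs, Pitch motor 2 stuck=occurs, Rotor brake 2 trips=occurs → at least one input occurs → occurs.
Rotor brake 2 unavailable [OR]: Emergency stop inoperative=occurs, Brake caliper 2 malfunctions=occurs, B hydraulic pack 2 trips=occurs → at least one input occurs → occurs.
Safety chain 2 inoperative [AND]: Upper limit switch 2 trips=not, Rotor brake 2 unavailable=occurs, Auxiliary pitch battery 2 faulted=occurs, B safety PLC 2 is inoperative=not → not all inputs occur → does not occur.
Wind turbine shutdown fails [OR]: Pitch system fails=occurs, Yaw brake inoperative=not, Safety chain 2 inoperative=not → at least one input occurs → occurs.

Yes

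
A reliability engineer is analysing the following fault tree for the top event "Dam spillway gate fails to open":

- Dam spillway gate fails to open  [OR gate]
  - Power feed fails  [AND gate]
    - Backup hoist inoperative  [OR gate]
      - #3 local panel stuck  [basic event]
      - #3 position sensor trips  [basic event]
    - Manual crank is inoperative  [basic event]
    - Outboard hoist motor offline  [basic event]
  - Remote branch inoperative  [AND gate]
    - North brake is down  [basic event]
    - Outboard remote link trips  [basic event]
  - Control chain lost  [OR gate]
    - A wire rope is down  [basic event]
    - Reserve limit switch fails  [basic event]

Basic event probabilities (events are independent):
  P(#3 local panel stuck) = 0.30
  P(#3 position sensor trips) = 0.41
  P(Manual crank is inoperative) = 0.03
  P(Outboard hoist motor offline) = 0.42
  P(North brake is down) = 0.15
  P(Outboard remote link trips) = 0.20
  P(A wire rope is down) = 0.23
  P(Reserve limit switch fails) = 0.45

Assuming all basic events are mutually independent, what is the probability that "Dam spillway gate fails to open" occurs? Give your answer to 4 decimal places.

0.5922

P(Backup hoist inoperative) [OR] = 1 − (1−0.30) × (1−0.41) = 0.587000
P(Power feed fails) [AND] = 0.587000 × 0.03 × 0.42 = 0.007396
P(Remote branch inoperative) [AND] = 0.15 × 0.20 = 0.030000
P(Control chain lost) [OR] = 1 − (1−0.23) × (1−0.45) = 0.576500
P(Dam spillway gate fails to open) [OR] = 1 − (1−0.007396) × (1−0.030000) × (1−0.576500) = 0.592243
Rounded to 4 decimal places: P(Dam spillway gate fails to open) ≈ 0.5922.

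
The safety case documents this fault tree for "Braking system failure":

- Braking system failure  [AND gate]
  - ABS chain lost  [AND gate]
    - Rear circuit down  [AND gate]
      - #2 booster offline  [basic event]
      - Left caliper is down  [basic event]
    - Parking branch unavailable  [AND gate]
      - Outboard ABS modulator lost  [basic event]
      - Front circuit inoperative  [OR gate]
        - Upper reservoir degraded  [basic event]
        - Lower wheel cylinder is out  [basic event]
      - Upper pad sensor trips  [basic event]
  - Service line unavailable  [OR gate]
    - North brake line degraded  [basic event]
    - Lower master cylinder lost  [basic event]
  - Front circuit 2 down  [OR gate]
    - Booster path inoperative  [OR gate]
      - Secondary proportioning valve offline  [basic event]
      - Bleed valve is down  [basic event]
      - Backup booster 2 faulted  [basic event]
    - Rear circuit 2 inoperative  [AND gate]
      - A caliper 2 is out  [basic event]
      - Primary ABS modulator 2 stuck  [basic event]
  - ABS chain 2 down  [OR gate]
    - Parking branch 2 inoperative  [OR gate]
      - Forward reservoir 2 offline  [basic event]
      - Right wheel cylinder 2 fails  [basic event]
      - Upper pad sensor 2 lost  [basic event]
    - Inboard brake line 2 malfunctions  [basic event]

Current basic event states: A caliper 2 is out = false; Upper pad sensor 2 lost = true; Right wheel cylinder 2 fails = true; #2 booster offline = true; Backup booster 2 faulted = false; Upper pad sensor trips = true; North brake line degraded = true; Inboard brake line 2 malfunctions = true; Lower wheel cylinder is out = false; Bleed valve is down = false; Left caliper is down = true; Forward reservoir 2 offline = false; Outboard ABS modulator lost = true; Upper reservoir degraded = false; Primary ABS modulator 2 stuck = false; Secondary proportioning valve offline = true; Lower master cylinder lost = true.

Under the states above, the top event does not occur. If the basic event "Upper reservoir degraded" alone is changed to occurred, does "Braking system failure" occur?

Yes

Counterfactual: set "Upper reservoir degraded" to occurred.
Rear circuit down [AND]: #2 booster offline=occurs, Left caliper is down=occurs → all inputs occur → occurs.
Front circuit inoperative [OR]: Upper reservoir degraded=occurs, Lower wheel cylinder is out=not → at least one input occurs → occurs.
Parking branch unavailable [AND]: Outboard ABS modulator lost=occurs, Front circuit inoperative=occurs, Upper pad sensor trips=occurs → all inputs occur → occurs.
ABS chain lost [AND]: Rear circuit down=occurs, Parking branch unavailable=occurs → all inputs occur → occurs.
Service line unavailable [OR]: North brake line degraded=occurs, Lower master cylinder lost=occurs → at least one input occurs → occurs.
Booster path inoperative [OR]: Secondary proportioning valve offline=occurs, Bleed valve is down=not, Backup booster 2 faulted=not → at least one input occurs → occurs.
Rear circuit 2 inoperative [AND]: A caliper 2 is out=not, Primary ABS modulator 2 stuck=not → not all inputs occur → does not occur.
Front circuit 2 down [OR]: Booster path inoperative=occurs, Rear circuit 2 inoperative=not → at least one input occurs → occurs.
Parking branch 2 inoperative [OR]: Forward reservoir 2 offline=not, Right wheel cylinder 2 fails=occurs, Upper pad sensor 2 lost=occurs → at least one input occurs → occurs.
ABS chain 2 down [OR]: Parking branch 2 inoperative=occurs, Inboard brake line 2 malfunctions=occurs → at least one input occurs → occurs.
Braking system failure [AND]: ABS chain lost=occurs, Service line unavailable=occurs, Front circuit 2 down=occurs, ABS chain 2 down=occurs → all inputs occur → occurs.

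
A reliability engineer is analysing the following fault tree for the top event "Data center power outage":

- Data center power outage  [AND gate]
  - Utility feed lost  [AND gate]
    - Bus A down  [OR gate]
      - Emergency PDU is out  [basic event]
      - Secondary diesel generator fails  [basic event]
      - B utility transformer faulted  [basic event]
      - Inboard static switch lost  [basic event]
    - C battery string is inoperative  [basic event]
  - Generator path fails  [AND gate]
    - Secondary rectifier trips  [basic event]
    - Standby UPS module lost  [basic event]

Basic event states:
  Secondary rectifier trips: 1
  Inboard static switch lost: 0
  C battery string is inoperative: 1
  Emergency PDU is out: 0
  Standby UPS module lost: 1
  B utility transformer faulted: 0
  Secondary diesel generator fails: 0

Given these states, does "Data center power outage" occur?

No

Bus A down [OR]: Emergency PDU is out=not, Secondary diesel generator fails=not, B utility transformer faulted=not, Inboard static switch lost=not → no input occurs → does not occur.
Utility feed lost [AND]: Bus A down=not, C battery string is inoperative=occurs → not all inputs occur → does not occur.
Generator path fails [AND]: Secondary rectifier trips=occurs, Standby UPS module lost=occurs → all inputs occur → occurs.
Data center power outage [AND]: Utility feed lost=not, Generator path fails=occurs → not all inputs occur → does not occur.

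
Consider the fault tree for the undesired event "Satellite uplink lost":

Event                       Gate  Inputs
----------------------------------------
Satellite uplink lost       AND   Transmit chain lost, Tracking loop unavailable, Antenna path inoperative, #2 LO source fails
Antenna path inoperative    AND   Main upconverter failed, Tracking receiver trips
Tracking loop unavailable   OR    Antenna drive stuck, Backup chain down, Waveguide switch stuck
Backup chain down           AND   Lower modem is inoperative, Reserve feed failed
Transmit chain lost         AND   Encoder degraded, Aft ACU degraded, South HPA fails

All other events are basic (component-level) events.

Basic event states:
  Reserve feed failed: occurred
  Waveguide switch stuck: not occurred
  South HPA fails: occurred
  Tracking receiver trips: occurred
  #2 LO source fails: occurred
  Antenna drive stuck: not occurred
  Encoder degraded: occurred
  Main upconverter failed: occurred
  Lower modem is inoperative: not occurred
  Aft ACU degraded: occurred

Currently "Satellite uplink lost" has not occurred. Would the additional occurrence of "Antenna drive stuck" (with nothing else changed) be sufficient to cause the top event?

Yes

Counterfactual: set "Antenna drive stuck" to occurred.
Transmit chain lost [AND]: Encoder degraded=occurs, Aft ACU degraded=occurs, South HPA fails=occurs → all inputs occur → occurs.
Backup chain down [AND]: Lower modem is inoperative=not, Reserve feed failed=occurs → not all inputs occur → does not occur.
Tracking loop unavailable [OR]: Antenna drive stuck=occurs, Backup chain down=not, Waveguide switch stuck=not → at least one input occurs → occurs.
Antenna path inoperative [AND]: Main upconverter failed=occurs, Tracking receiver trips=occurs → all inputs occur → occurs.
Satellite uplink lost [AND]: Transmit chain lost=occurs, Tracking loop unavailable=occurs, Antenna path inoperative=occurs, #2 LO source fails=occurs → all inputs occur → occurs.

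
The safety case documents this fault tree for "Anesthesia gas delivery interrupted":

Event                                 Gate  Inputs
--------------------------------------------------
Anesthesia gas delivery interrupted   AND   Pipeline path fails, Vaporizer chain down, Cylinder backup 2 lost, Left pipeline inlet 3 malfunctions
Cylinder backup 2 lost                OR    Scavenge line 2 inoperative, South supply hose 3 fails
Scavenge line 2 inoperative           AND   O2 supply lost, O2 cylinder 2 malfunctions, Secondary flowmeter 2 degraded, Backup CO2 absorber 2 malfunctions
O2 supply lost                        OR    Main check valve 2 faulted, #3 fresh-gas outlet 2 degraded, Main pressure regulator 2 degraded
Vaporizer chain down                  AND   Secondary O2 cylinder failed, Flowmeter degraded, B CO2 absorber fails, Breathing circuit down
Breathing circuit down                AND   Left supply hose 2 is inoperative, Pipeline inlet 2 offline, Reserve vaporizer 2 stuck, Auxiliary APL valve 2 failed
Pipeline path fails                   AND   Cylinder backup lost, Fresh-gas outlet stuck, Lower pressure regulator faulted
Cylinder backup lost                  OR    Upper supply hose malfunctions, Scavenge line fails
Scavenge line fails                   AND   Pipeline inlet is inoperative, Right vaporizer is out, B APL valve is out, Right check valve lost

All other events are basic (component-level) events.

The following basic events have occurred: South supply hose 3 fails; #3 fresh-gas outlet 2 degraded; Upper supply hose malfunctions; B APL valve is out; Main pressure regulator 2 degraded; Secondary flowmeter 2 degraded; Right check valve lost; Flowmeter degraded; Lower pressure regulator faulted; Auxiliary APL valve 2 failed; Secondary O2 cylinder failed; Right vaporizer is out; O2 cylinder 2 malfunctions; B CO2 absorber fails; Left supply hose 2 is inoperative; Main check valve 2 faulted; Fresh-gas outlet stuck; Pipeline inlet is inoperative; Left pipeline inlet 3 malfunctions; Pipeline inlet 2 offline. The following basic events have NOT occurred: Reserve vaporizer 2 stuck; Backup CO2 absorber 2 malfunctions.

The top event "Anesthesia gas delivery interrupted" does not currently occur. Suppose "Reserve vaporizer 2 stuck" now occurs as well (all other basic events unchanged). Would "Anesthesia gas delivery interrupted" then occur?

Counterfactual: set "Reserve vaporizer 2 stuck" to occurred.
Scavenge line fails [AND]: Pipeline inlet is inoperative=occurs, Right vaporizer is out=occurs, B APL valve is out=occurs, Right check valve lost=occurs → all inputs occur → occurs.
Cylinder backup lost [OR]: Upper supply hose malfunctions=occurs, Scavenge line fails=occurs → at least one input occurs → occurs.
Pipeline path fails [AND]: Cylinder backup lost=occurs, Fresh-gas outlet stuck=occurs, Lower pressure regulator faulted=occurs → all inputs occur → occurs.
Breathing circuit down [AND]: Left supply hose 2 is inoperative=occurs, Pipeline inlet 2 offline=occurs, Reserve vaporizer 2 stuck=occurs, Auxiliary APL valve 2 failed=occurs → all inputs occur → occurs.
Vaporizer chain down [AND]: Secondary O2 cylinder failed=occurs, Flowmeter degraded=occurs, B CO2 absorber fails=occurs, Breathing circuit down=occurs → all inputs occur → occurs.
O2 supply lost [OR]: Main check valve 2 faulted=occurs, #3 fresh-gas outlet 2 degraded=occurs, Main pressure regulator 2 degraded=occurs → at least one input occurs → occurs.
Scavenge line 2 inoperative [AND]: O2 supply lost=occurs, O2 cylinder 2 malfunctions=occurs, Secondary flowmeter 2 degraded=occurs, Backup CO2 absorber 2 malfunctions=not → not all inputs occur → does not occur.
Cylinder backup 2 lost [OR]: Scavenge line 2 inoperative=not, South supply hose 3 fails=occurs → at least one input occurs → occurs.
Anesthesia gas delivery interrupted [AND]: Pipeline path fails=occurs, Vaporizer chain down=occurs, Cylinder backup 2 lost=occurs, Left pipeline inlet 3 malfunctions=occurs → all inputs occur → occurs.

Yes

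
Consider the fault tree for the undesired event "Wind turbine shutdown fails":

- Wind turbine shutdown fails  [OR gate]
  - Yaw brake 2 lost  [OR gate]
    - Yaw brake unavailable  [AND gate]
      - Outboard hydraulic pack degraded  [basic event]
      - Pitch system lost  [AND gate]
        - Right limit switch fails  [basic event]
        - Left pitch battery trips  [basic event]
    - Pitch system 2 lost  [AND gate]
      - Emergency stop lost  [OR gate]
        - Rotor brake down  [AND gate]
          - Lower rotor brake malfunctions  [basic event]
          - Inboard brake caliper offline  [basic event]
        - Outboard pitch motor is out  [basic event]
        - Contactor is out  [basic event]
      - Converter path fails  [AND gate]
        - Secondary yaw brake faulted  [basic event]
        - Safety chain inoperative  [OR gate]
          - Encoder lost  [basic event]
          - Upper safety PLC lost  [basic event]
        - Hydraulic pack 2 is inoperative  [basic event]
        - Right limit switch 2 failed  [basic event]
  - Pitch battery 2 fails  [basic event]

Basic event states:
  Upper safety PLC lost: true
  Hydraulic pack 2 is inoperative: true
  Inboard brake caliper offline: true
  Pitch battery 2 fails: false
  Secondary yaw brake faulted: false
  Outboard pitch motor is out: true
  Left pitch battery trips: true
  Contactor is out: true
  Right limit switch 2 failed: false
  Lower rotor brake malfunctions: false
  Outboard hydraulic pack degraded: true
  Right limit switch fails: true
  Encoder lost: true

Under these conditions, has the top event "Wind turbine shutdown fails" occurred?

Yes

Pitch system lost [AND]: Right limit switch fails=occurs, Left pitch battery trips=occurs → all inputs occur → occurs.
Yaw brake unavailable [AND]: Outboard hydraulic pack degraded=occurs, Pitch system lost=occurs → all inputs occur → occurs.
Rotor brake down [AND]: Lower rotor brake malfunctions=not, Inboard brake caliper offline=occurs → not all inputs occur → does not occur.
Emergency stop lost [OR]: Rotor brake down=not, Outboard pitch motor is out=occurs, Contactor is out=occurs → at least one input occurs → occurs.
Safety chain inoperative [OR]: Encoder lost=occurs, Upper safety PLC lost=occurs → at least one input occurs → occurs.
Converter path fails [AND]: Secondary yaw brake faulted=not, Safety chain inoperative=occurs, Hydraulic pack 2 is inoperative=occurs, Right limit switch 2 failed=not → not all inputs occur → does not occur.
Pitch system 2 lost [AND]: Emergency stop lost=occurs, Converter path fails=not → not all inputs occur → does not occur.
Yaw brake 2 lost [OR]: Yaw brake unavailable=occurs, Pitch system 2 lost=not → at least one input occurs → occurs.
Wind turbine shutdown fails [OR]: Yaw brake 2 lost=occurs, Pitch battery 2 fails=not → at least one input occurs → occurs.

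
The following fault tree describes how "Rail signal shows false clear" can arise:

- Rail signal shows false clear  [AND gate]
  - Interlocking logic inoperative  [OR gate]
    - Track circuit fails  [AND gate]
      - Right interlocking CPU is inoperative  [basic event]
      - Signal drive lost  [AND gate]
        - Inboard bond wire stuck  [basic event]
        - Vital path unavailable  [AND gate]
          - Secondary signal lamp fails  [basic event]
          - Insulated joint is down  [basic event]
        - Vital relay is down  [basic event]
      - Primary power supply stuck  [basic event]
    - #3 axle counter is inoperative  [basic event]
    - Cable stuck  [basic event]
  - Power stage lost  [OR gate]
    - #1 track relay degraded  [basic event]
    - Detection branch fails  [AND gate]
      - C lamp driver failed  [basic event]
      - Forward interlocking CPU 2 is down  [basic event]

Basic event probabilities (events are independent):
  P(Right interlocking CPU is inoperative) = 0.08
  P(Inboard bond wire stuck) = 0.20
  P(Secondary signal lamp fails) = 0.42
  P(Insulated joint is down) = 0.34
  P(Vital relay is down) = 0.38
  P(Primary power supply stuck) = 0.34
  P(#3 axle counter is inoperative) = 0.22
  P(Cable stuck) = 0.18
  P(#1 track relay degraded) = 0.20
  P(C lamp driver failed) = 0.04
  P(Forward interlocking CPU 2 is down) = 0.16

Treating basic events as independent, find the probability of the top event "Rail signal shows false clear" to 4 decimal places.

0.0740

P(Vital path unavailable) [AND] = 0.42 × 0.34 = 0.142800
P(Signal drive lost) [AND] = 0.20 × 0.142800 × 0.38 = 0.010853
P(Track circuit fails) [AND] = 0.08 × 0.010853 × 0.34 = 0.000295
P(Interlocking logic inoperative) [OR] = 1 − (1−0.000295) × (1−0.22) × (1−0.18) = 0.360589
P(Detection branch fails) [AND] = 0.04 × 0.16 = 0.006400
P(Power stage lost) [OR] = 1 − (1−0.20) × (1−0.006400) = 0.205120
P(Rail signal shows false clear) [AND] = 0.360589 × 0.205120 = 0.073964
Rounded to 4 decimal places: P(Rail signal shows false clear) ≈ 0.0740.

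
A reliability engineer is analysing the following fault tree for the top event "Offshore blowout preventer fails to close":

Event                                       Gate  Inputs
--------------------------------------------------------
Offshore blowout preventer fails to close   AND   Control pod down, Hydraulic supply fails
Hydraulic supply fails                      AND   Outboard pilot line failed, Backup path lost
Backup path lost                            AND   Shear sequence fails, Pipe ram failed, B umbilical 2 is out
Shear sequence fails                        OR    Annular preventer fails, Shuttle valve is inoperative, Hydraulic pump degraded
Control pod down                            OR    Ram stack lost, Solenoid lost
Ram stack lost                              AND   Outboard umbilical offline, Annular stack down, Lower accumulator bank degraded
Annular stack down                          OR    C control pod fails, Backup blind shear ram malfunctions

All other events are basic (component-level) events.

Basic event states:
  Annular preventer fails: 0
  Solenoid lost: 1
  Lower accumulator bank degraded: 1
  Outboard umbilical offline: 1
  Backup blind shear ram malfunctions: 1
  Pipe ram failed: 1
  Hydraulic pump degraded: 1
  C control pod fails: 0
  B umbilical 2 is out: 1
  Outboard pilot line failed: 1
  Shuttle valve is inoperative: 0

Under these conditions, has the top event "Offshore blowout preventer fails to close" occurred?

Annular stack down [OR]: C control pod fails=not, Backup blind shear ram malfunctions=occurs → at least one input occurs → occurs.
Ram stack lost [AND]: Outboard umbilical offline=occurs, Annular stack down=occurs, Lower accumulator bank degraded=occurs → all inputs occur → occurs.
Control pod down [OR]: Ram stack lost=occurs, Solenoid lost=occurs → at least one input occurs → occurs.
Shear sequence fails [OR]: Annular preventer fails=not, Shuttle valve is inoperative=not, Hydraulic pump degraded=occurs → at least one input occurs → occurs.
Backup path lost [AND]: Shear sequence fails=occurs, Pipe ram failed=occurs, B umbilical 2 is out=occurs → all inputs occur → occurs.
Hydraulic supply fails [AND]: Outboard pilot line failed=occurs, Backup path lost=occurs → all inputs occur → occurs.
Offshore blowout preventer fails to close [AND]: Control pod down=occurs, Hydraulic supply fails=occurs → all inputs occur → occurs.

Yes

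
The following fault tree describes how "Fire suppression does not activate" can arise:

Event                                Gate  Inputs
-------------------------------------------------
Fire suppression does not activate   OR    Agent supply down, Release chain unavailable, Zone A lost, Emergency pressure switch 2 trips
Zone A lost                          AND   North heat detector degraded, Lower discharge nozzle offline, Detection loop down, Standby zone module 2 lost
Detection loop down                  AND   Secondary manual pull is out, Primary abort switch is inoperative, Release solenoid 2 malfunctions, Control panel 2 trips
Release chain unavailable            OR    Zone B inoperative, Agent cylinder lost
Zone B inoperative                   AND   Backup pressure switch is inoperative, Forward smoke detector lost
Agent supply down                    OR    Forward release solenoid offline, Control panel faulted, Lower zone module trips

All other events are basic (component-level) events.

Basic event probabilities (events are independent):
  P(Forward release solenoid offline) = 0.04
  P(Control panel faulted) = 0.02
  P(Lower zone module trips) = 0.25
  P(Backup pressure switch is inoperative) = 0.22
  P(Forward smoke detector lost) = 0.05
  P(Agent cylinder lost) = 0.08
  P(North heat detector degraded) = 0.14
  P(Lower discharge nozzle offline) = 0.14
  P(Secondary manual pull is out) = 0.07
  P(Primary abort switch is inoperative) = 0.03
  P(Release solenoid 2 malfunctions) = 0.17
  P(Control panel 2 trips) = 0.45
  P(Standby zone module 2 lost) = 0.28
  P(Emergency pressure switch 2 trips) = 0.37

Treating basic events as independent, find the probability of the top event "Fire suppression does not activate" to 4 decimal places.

P(Agent supply down) [OR] = 1 − (1−0.04) × (1−0.02) × (1−0.25) = 0.294400
P(Zone B inoperative) [AND] = 0.22 × 0.05 = 0.011000
P(Release chain unavailable) [OR] = 1 − (1−0.011000) × (1−0.08) = 0.090120
P(Detection loop down) [AND] = 0.07 × 0.03 × 0.17 × 0.45 = 0.000161
P(Zone A lost) [AND] = 0.14 × 0.14 × 0.000161 × 0.28 = 0.000001
P(Fire suppression does not activate) [OR] = 1 − (1−0.294400) × (1−0.090120) × (1−0.000001) × (1−0.37) = 0.595533
Rounded to 4 decimal places: P(Fire suppression does not activate) ≈ 0.5955.

0.5955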